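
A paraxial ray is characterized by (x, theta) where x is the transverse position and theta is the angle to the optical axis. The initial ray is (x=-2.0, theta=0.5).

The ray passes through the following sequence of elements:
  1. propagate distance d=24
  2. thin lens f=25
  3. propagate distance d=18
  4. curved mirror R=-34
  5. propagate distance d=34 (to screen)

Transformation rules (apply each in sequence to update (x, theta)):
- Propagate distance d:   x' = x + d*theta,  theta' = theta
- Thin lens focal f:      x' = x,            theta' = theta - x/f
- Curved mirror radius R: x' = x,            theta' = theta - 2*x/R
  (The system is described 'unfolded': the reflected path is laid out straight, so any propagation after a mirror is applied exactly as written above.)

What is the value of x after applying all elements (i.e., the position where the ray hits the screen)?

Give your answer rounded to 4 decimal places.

Initial: x=-2.0000 theta=0.5000
After 1 (propagate distance d=24): x=10.0000 theta=0.5000
After 2 (thin lens f=25): x=10.0000 theta=0.1000
After 3 (propagate distance d=18): x=11.8000 theta=0.1000
After 4 (curved mirror R=-34): x=11.8000 theta=27/34 (≈0.7941)
After 5 (propagate distance d=34 (to screen)): x=38.8000 theta=27/34 (≈0.7941)
Rounded to 4 decimal places: x = 38.8000

Answer: 38.8000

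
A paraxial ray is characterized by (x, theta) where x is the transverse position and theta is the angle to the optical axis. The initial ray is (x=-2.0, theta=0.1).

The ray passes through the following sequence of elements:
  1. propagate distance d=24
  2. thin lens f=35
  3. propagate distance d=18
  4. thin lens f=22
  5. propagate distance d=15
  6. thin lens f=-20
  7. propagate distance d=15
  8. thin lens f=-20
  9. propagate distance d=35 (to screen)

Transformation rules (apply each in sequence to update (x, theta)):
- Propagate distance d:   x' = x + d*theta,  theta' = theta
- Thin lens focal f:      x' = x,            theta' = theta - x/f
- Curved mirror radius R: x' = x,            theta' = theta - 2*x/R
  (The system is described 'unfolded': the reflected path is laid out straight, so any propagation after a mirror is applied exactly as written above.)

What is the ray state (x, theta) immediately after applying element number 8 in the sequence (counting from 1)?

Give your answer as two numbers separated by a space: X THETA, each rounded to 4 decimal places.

Answer: 3.4043 0.2663

Derivation:
Initial: x=-2.0000 theta=0.1000
After 1 (propagate distance d=24): x=0.4000 theta=0.1000
After 2 (thin lens f=35): x=0.4000 theta=31/350 (≈0.0886)
After 3 (propagate distance d=18): x=349/175 (≈1.9943) theta=31/350 (≈0.0886)
After 4 (thin lens f=22): x=349/175 (≈1.9943) theta=-4/1925 (≈-0.0021)
After 5 (propagate distance d=15): x=3779/1925 (≈1.9631) theta=-4/1925 (≈-0.0021)
After 6 (thin lens f=-20): x=3779/1925 (≈1.9631) theta=3699/38500 (≈0.0961)
After 7 (propagate distance d=15): x=2383/700 (≈3.4043) theta=3699/38500 (≈0.0961)
After 8 (thin lens f=-20): x=2383/700 (≈3.4043) theta=41009/154000 (≈0.2663)
Rounded to 4 decimal places: x = 3.4043, theta = 0.2663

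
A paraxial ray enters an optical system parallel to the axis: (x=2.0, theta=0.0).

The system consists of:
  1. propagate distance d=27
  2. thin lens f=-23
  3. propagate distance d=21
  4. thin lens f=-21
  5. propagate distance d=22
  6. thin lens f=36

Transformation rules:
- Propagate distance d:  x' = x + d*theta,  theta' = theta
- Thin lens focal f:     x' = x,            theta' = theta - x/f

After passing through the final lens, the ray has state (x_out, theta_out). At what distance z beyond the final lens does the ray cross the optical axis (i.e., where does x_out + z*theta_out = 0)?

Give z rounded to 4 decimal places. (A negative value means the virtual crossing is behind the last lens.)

Answer: 6053.1429

Derivation:
Initial: x=2.0000 theta=0.0000
After 1 (propagate distance d=27): x=2.0000 theta=0.0000
After 2 (thin lens f=-23): x=2.0000 theta=2/23 (≈0.0870)
After 3 (propagate distance d=21): x=88/23 (≈3.8261) theta=2/23 (≈0.0870)
After 4 (thin lens f=-21): x=88/23 (≈3.8261) theta=130/483 (≈0.2692)
After 5 (propagate distance d=22): x=4708/483 (≈9.7474) theta=130/483 (≈0.2692)
After 6 (thin lens f=36): x=4708/483 (≈9.7474) theta=-1/621 (≈-0.0016)
z_focus = -x_out/theta_out = -(4708/483)/(-1/621) = 42372/7 ≈ 6053.1429
Rounded to 4 decimal places: z = 6053.1429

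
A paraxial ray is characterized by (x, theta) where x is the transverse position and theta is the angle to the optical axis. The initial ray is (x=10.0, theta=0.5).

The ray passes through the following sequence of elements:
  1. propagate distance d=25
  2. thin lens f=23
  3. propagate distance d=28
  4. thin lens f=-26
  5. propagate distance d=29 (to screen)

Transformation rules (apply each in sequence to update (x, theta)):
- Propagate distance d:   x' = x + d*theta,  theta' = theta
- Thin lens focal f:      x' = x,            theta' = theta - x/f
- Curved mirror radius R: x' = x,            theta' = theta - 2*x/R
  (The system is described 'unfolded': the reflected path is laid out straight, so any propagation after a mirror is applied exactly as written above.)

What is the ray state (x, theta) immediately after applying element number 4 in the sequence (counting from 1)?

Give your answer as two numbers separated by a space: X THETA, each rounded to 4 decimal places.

Initial: x=10.0000 theta=0.5000
After 1 (propagate distance d=25): x=22.5000 theta=0.5000
After 2 (thin lens f=23): x=22.5000 theta=-11/23 (≈-0.4783)
After 3 (propagate distance d=28): x=419/46 (≈9.1087) theta=-11/23 (≈-0.4783)
After 4 (thin lens f=-26): x=419/46 (≈9.1087) theta=-153/1196 (≈-0.1279)
Rounded to 4 decimal places: x = 9.1087, theta = -0.1279

Answer: 9.1087 -0.1279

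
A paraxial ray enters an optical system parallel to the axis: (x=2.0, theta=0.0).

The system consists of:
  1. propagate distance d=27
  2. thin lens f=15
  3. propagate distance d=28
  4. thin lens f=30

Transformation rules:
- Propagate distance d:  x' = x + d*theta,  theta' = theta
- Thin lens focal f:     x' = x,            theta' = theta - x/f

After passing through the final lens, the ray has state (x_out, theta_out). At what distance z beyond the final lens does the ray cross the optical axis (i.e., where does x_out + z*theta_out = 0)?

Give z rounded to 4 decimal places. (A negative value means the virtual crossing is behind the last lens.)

Answer: -22.9412

Derivation:
Initial: x=2.0000 theta=0.0000
After 1 (propagate distance d=27): x=2.0000 theta=0.0000
After 2 (thin lens f=15): x=2.0000 theta=-2/15 (≈-0.1333)
After 3 (propagate distance d=28): x=-26/15 (≈-1.7333) theta=-2/15 (≈-0.1333)
After 4 (thin lens f=30): x=-26/15 (≈-1.7333) theta=-17/225 (≈-0.0756)
z_focus = -x_out/theta_out = -(-26/15)/(-17/225) = -390/17 ≈ -22.9412
Rounded to 4 decimal places: z = -22.9412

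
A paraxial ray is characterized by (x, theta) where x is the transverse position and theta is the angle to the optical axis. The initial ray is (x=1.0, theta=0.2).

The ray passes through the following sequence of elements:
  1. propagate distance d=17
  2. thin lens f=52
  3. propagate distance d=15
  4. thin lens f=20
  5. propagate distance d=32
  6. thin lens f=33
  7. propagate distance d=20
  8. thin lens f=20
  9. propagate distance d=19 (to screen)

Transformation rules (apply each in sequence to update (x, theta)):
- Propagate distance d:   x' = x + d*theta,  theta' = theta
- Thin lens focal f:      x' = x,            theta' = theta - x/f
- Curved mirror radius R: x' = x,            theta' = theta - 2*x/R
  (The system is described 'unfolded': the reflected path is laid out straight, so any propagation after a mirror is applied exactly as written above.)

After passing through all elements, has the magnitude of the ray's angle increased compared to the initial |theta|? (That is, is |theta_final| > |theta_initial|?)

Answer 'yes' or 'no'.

Initial: x=1.0000 theta=0.2000
After 1 (propagate distance d=17): x=4.4000 theta=0.2000
After 2 (thin lens f=52): x=4.4000 theta=3/26 (≈0.1154)
After 3 (propagate distance d=15): x=797/130 (≈6.1308) theta=3/26 (≈0.1154)
After 4 (thin lens f=20): x=797/130 (≈6.1308) theta=-497/2600 (≈-0.1912)
After 5 (propagate distance d=32): x=9/650 (≈0.0138) theta=-497/2600 (≈-0.1912)
After 6 (thin lens f=33): x=9/650 (≈0.0138) theta=-5479/28600 (≈-0.1916)
After 7 (propagate distance d=20): x=-13648/3575 (≈-3.8176) theta=-5479/28600 (≈-0.1916)
After 8 (thin lens f=20): x=-13648/3575 (≈-3.8176) theta=-9/13000 (≈-0.0007)
After 9 (propagate distance d=19 (to screen)): x=-547801/143000 (≈-3.8308) theta=-9/13000 (≈-0.0007)
|theta_initial|=0.2000 |theta_final|=9/13000 (≈0.0007) -> not increased

Answer: no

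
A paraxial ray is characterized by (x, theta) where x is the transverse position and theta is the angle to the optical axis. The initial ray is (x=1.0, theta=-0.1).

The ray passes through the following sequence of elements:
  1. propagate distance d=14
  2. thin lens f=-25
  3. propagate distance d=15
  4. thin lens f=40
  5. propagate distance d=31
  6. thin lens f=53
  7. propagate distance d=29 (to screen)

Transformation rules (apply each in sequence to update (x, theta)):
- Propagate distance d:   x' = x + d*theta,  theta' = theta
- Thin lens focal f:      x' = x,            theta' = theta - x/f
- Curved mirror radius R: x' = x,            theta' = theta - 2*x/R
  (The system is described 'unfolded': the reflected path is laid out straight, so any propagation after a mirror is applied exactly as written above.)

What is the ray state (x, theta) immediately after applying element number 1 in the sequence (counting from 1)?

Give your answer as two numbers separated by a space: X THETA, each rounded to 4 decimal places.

Answer: -0.4000 -0.1000

Derivation:
Initial: x=1.0000 theta=-0.1000
After 1 (propagate distance d=14): x=-0.4000 theta=-0.1000
Rounded to 4 decimal places: x = -0.4000, theta = -0.1000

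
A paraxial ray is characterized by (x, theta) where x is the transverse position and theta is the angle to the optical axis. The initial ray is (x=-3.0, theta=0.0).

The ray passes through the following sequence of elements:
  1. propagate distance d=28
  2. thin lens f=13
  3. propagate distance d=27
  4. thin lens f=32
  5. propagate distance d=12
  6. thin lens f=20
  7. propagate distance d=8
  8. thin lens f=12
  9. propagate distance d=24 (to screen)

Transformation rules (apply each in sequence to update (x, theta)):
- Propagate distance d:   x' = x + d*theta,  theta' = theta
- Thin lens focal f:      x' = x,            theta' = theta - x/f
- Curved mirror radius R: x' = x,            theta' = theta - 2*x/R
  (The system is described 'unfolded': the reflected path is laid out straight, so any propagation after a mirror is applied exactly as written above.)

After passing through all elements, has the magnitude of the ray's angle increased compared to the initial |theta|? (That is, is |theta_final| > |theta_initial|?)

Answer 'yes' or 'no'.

Answer: yes

Derivation:
Initial: x=-3.0000 theta=0.0000
After 1 (propagate distance d=28): x=-3.0000 theta=0.0000
After 2 (thin lens f=13): x=-3.0000 theta=3/13 (≈0.2308)
After 3 (propagate distance d=27): x=42/13 (≈3.2308) theta=3/13 (≈0.2308)
After 4 (thin lens f=32): x=42/13 (≈3.2308) theta=27/208 (≈0.1298)
After 5 (propagate distance d=12): x=249/52 (≈4.7885) theta=27/208 (≈0.1298)
After 6 (thin lens f=20): x=249/52 (≈4.7885) theta=-57/520 (≈-0.1096)
After 7 (propagate distance d=8): x=1017/260 (≈3.9115) theta=-57/520 (≈-0.1096)
After 8 (thin lens f=12): x=1017/260 (≈3.9115) theta=-453/1040 (≈-0.4356)
After 9 (propagate distance d=24 (to screen)): x=-1701/260 (≈-6.5423) theta=-453/1040 (≈-0.4356)
|theta_initial|=0.0000 |theta_final|=453/1040 (≈0.4356) -> increased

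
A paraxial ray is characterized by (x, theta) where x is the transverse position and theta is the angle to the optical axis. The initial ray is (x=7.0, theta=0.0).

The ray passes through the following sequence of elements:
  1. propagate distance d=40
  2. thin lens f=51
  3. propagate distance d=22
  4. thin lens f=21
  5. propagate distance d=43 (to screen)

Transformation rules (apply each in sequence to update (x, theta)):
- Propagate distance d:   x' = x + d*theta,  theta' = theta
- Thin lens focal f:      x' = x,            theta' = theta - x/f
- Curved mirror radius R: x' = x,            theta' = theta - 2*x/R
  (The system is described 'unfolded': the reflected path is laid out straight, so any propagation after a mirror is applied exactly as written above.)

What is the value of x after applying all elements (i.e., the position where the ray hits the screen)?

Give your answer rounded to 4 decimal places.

Answer: -10.0719

Derivation:
Initial: x=7.0000 theta=0.0000
After 1 (propagate distance d=40): x=7.0000 theta=0.0000
After 2 (thin lens f=51): x=7.0000 theta=-7/51 (≈-0.1373)
After 3 (propagate distance d=22): x=203/51 (≈3.9804) theta=-7/51 (≈-0.1373)
After 4 (thin lens f=21): x=203/51 (≈3.9804) theta=-50/153 (≈-0.3268)
After 5 (propagate distance d=43 (to screen)): x=-1541/153 (≈-10.0719) theta=-50/153 (≈-0.3268)
Rounded to 4 decimal places: x = -10.0719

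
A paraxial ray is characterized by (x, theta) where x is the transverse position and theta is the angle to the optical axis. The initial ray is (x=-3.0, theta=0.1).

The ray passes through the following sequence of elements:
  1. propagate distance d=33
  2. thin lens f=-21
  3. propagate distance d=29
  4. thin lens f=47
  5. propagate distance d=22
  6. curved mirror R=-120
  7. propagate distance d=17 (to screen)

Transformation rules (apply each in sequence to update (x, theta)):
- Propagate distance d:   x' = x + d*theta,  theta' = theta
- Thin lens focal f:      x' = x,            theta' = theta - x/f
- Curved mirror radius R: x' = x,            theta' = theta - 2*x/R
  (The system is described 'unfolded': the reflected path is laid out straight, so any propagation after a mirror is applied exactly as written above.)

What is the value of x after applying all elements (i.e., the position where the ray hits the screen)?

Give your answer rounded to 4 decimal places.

Initial: x=-3.0000 theta=0.1000
After 1 (propagate distance d=33): x=0.3000 theta=0.1000
After 2 (thin lens f=-21): x=0.3000 theta=4/35 (≈0.1143)
After 3 (propagate distance d=29): x=253/70 (≈3.6143) theta=4/35 (≈0.1143)
After 4 (thin lens f=47): x=253/70 (≈3.6143) theta=123/3290 (≈0.0374)
After 5 (propagate distance d=22): x=14597/3290 (≈4.4368) theta=123/3290 (≈0.0374)
After 6 (curved mirror R=-120): x=14597/3290 (≈4.4368) theta=21977/197400 (≈0.1113)
After 7 (propagate distance d=17 (to screen)): x=1249429/197400 (≈6.3294) theta=21977/197400 (≈0.1113)
Rounded to 4 decimal places: x = 6.3294

Answer: 6.3294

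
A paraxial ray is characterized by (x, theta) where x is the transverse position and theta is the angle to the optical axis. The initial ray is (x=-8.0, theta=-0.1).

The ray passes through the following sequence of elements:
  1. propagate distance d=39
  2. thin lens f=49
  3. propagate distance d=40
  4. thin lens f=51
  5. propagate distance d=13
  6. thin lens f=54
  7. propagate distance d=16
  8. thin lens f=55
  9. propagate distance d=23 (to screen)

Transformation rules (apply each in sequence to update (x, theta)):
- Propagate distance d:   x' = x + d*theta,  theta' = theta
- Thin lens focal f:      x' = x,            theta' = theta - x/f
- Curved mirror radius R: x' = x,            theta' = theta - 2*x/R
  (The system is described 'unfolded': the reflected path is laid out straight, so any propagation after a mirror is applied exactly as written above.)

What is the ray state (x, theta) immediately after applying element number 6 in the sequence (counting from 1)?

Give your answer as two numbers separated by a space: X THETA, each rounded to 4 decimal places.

Answer: -2.7518 0.3151

Derivation:
Initial: x=-8.0000 theta=-0.1000
After 1 (propagate distance d=39): x=-11.9000 theta=-0.1000
After 2 (thin lens f=49): x=-11.9000 theta=1/7 (≈0.1429)
After 3 (propagate distance d=40): x=-433/70 (≈-6.1857) theta=1/7 (≈0.1429)
After 4 (thin lens f=51): x=-433/70 (≈-6.1857) theta=943/3570 (≈0.2641)
After 5 (propagate distance d=13): x=-4912/1785 (≈-2.7518) theta=943/3570 (≈0.2641)
After 6 (thin lens f=54): x=-4912/1785 (≈-2.7518) theta=4339/13770 (≈0.3151)
Rounded to 4 decimal places: x = -2.7518, theta = 0.3151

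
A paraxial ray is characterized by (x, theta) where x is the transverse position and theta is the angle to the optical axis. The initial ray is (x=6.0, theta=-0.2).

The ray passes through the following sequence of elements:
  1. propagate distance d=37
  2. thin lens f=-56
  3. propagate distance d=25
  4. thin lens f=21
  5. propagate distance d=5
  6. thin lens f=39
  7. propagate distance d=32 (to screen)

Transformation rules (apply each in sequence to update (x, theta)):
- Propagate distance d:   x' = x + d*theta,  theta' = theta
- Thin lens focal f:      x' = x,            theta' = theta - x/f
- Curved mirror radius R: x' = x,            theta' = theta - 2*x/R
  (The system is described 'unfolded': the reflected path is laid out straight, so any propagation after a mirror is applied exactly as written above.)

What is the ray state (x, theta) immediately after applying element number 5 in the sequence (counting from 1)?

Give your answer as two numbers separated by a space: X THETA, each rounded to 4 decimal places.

Initial: x=6.0000 theta=-0.2000
After 1 (propagate distance d=37): x=-1.4000 theta=-0.2000
After 2 (thin lens f=-56): x=-1.4000 theta=-0.2250
After 3 (propagate distance d=25): x=-7.0250 theta=-0.2250
After 4 (thin lens f=21): x=-7.0250 theta=23/210 (≈0.1095)
After 5 (propagate distance d=5): x=-5441/840 (≈-6.4774) theta=23/210 (≈0.1095)
Rounded to 4 decimal places: x = -6.4774, theta = 0.1095

Answer: -6.4774 0.1095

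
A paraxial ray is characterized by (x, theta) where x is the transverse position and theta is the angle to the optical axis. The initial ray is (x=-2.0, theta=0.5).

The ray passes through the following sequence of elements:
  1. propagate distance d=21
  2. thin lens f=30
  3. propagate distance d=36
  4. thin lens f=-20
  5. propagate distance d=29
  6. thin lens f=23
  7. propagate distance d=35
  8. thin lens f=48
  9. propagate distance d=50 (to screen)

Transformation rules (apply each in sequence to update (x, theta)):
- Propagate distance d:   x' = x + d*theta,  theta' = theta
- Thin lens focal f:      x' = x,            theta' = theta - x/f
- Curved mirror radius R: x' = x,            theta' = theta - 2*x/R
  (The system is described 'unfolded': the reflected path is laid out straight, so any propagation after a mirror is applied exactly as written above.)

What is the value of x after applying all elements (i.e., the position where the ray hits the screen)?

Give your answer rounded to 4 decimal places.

Answer: -49.3911

Derivation:
Initial: x=-2.0000 theta=0.5000
After 1 (propagate distance d=21): x=8.5000 theta=0.5000
After 2 (thin lens f=30): x=8.5000 theta=13/60 (≈0.2167)
After 3 (propagate distance d=36): x=16.3000 theta=13/60 (≈0.2167)
After 4 (thin lens f=-20): x=16.3000 theta=619/600 (≈1.0317)
After 5 (propagate distance d=29): x=27731/600 (≈46.2183) theta=619/600 (≈1.0317)
After 6 (thin lens f=23): x=27731/600 (≈46.2183) theta=-2249/2300 (≈-0.9778)
After 7 (propagate distance d=35): x=165523/13800 (≈11.9944) theta=-2249/2300 (≈-0.9778)
After 8 (thin lens f=48): x=165523/13800 (≈11.9944) theta=-162647/132480 (≈-1.2277)
After 9 (propagate distance d=50 (to screen)): x=-16358323/331200 (≈-49.3911) theta=-162647/132480 (≈-1.2277)
Rounded to 4 decimal places: x = -49.3911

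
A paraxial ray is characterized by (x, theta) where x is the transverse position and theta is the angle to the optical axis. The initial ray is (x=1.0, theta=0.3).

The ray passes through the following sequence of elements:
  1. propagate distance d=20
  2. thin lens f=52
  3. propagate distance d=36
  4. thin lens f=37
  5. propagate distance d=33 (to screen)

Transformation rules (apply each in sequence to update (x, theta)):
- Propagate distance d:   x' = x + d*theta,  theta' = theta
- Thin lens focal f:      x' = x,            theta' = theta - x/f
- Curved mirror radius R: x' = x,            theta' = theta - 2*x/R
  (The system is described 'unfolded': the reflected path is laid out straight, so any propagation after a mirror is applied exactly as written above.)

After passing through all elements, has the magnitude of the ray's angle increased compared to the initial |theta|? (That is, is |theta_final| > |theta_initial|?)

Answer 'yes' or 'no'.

Initial: x=1.0000 theta=0.3000
After 1 (propagate distance d=20): x=7.0000 theta=0.3000
After 2 (thin lens f=52): x=7.0000 theta=43/260 (≈0.1654)
After 3 (propagate distance d=36): x=842/65 (≈12.9538) theta=43/260 (≈0.1654)
After 4 (thin lens f=37): x=842/65 (≈12.9538) theta=-1777/9620 (≈-0.1847)
After 5 (propagate distance d=33 (to screen)): x=1015/148 (≈6.8581) theta=-1777/9620 (≈-0.1847)
|theta_initial|=0.3000 |theta_final|=1777/9620 (≈0.1847) -> not increased

Answer: no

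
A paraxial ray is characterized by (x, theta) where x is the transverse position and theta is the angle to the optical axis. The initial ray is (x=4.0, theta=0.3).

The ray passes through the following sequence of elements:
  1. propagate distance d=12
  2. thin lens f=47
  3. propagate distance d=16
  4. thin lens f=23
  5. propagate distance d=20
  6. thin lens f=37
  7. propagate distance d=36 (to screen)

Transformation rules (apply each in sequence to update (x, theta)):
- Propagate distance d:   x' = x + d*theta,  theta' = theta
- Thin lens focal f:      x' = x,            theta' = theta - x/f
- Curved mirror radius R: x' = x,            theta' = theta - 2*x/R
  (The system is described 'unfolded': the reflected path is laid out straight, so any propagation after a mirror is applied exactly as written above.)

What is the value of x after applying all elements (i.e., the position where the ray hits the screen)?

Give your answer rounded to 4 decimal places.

Initial: x=4.0000 theta=0.3000
After 1 (propagate distance d=12): x=7.6000 theta=0.3000
After 2 (thin lens f=47): x=7.6000 theta=13/94 (≈0.1383)
After 3 (propagate distance d=16): x=2306/235 (≈9.8128) theta=13/94 (≈0.1383)
After 4 (thin lens f=23): x=2306/235 (≈9.8128) theta=-3117/10810 (≈-0.2883)
After 5 (propagate distance d=20): x=21868/5405 (≈4.0459) theta=-3117/10810 (≈-0.2883)
After 6 (thin lens f=37): x=21868/5405 (≈4.0459) theta=-31813/79994 (≈-0.3977)
After 7 (propagate distance d=36 (to screen)): x=-2054054/199985 (≈-10.2710) theta=-31813/79994 (≈-0.3977)
Rounded to 4 decimal places: x = -10.2710

Answer: -10.2710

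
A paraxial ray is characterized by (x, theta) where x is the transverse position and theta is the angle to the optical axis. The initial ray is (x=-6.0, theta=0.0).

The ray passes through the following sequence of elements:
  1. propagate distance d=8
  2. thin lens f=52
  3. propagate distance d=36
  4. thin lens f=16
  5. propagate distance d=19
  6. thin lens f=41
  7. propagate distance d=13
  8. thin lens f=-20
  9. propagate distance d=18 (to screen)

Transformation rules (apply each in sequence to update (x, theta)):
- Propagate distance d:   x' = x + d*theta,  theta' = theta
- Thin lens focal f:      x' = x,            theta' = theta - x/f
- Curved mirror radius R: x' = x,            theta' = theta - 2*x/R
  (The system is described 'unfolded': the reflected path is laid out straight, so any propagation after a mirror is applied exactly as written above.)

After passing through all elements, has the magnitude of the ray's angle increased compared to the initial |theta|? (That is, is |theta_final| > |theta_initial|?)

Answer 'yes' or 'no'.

Initial: x=-6.0000 theta=0.0000
After 1 (propagate distance d=8): x=-6.0000 theta=0.0000
After 2 (thin lens f=52): x=-6.0000 theta=3/26 (≈0.1154)
After 3 (propagate distance d=36): x=-24/13 (≈-1.8462) theta=3/26 (≈0.1154)
After 4 (thin lens f=16): x=-24/13 (≈-1.8462) theta=3/13 (≈0.2308)
After 5 (propagate distance d=19): x=33/13 (≈2.5385) theta=3/13 (≈0.2308)
After 6 (thin lens f=41): x=33/13 (≈2.5385) theta=90/533 (≈0.1689)
After 7 (propagate distance d=13): x=2523/533 (≈4.7336) theta=90/533 (≈0.1689)
After 8 (thin lens f=-20): x=2523/533 (≈4.7336) theta=4323/10660 (≈0.4055)
After 9 (propagate distance d=18 (to screen)): x=64137/5330 (≈12.0332) theta=4323/10660 (≈0.4055)
|theta_initial|=0.0000 |theta_final|=4323/10660 (≈0.4055) -> increased

Answer: yes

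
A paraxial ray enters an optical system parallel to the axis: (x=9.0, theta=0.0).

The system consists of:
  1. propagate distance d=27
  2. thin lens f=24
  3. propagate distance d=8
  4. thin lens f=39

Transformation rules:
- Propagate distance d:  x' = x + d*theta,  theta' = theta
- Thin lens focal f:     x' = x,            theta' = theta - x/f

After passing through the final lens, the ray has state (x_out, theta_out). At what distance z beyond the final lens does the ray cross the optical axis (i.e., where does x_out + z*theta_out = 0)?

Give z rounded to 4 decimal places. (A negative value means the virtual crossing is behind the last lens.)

Answer: 11.3455

Derivation:
Initial: x=9.0000 theta=0.0000
After 1 (propagate distance d=27): x=9.0000 theta=0.0000
After 2 (thin lens f=24): x=9.0000 theta=-0.3750
After 3 (propagate distance d=8): x=6.0000 theta=-0.3750
After 4 (thin lens f=39): x=6.0000 theta=-55/104 (≈-0.5288)
z_focus = -x_out/theta_out = -(6.0000)/(-55/104) = 624/55 ≈ 11.3455
Rounded to 4 decimal places: z = 11.3455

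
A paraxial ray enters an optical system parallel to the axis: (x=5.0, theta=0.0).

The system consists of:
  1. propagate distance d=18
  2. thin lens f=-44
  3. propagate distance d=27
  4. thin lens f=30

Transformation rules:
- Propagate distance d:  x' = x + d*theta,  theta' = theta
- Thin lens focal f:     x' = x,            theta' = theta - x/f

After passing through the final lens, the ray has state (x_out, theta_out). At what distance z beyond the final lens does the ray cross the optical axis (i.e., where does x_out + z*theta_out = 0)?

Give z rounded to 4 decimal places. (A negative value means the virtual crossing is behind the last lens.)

Initial: x=5.0000 theta=0.0000
After 1 (propagate distance d=18): x=5.0000 theta=0.0000
After 2 (thin lens f=-44): x=5.0000 theta=5/44 (≈0.1136)
After 3 (propagate distance d=27): x=355/44 (≈8.0682) theta=5/44 (≈0.1136)
After 4 (thin lens f=30): x=355/44 (≈8.0682) theta=-41/264 (≈-0.1553)
z_focus = -x_out/theta_out = -(355/44)/(-41/264) = 2130/41 ≈ 51.9512
Rounded to 4 decimal places: z = 51.9512

Answer: 51.9512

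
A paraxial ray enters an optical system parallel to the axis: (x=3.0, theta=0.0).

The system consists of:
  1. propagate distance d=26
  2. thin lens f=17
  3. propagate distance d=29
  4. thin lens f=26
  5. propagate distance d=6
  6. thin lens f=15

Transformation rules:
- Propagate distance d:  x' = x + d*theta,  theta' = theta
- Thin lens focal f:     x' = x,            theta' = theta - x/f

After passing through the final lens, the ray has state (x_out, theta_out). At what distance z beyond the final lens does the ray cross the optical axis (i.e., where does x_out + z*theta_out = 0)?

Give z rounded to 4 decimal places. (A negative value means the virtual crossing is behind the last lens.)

Answer: 31.9355

Derivation:
Initial: x=3.0000 theta=0.0000
After 1 (propagate distance d=26): x=3.0000 theta=0.0000
After 2 (thin lens f=17): x=3.0000 theta=-3/17 (≈-0.1765)
After 3 (propagate distance d=29): x=-36/17 (≈-2.1176) theta=-3/17 (≈-0.1765)
After 4 (thin lens f=26): x=-36/17 (≈-2.1176) theta=-21/221 (≈-0.0950)
After 5 (propagate distance d=6): x=-594/221 (≈-2.6878) theta=-21/221 (≈-0.0950)
After 6 (thin lens f=15): x=-594/221 (≈-2.6878) theta=93/1105 (≈0.0842)
z_focus = -x_out/theta_out = -(-594/221)/(93/1105) = 990/31 ≈ 31.9355
Rounded to 4 decimal places: z = 31.9355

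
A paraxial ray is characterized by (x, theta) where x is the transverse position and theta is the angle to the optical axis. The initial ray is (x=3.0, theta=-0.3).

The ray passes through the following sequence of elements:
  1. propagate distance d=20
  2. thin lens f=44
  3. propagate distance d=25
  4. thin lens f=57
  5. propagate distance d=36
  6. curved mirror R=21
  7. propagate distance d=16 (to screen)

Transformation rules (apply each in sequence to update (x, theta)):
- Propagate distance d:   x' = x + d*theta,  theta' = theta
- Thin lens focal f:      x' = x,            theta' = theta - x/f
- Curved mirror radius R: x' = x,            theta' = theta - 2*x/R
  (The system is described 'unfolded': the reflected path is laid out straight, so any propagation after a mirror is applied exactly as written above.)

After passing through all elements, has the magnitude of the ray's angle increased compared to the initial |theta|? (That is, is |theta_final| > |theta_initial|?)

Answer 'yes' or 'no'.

Answer: yes

Derivation:
Initial: x=3.0000 theta=-0.3000
After 1 (propagate distance d=20): x=-3.0000 theta=-0.3000
After 2 (thin lens f=44): x=-3.0000 theta=-51/220 (≈-0.2318)
After 3 (propagate distance d=25): x=-387/44 (≈-8.7955) theta=-51/220 (≈-0.2318)
After 4 (thin lens f=57): x=-387/44 (≈-8.7955) theta=-81/1045 (≈-0.0775)
After 5 (propagate distance d=36): x=-48429/4180 (≈-11.5859) theta=-81/1045 (≈-0.0775)
After 6 (curved mirror R=21): x=-48429/4180 (≈-11.5859) theta=15009/14630 (≈1.0259)
After 7 (propagate distance d=16 (to screen)): x=28257/5852 (≈4.8286) theta=15009/14630 (≈1.0259)
|theta_initial|=0.3000 |theta_final|=15009/14630 (≈1.0259) -> increased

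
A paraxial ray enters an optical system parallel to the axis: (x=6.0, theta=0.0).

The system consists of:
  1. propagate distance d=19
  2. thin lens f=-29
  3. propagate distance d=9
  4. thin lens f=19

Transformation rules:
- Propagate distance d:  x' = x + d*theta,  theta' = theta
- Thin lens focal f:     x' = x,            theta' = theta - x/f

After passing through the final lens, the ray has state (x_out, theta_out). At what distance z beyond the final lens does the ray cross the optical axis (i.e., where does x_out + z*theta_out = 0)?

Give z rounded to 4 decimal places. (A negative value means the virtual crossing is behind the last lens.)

Initial: x=6.0000 theta=0.0000
After 1 (propagate distance d=19): x=6.0000 theta=0.0000
After 2 (thin lens f=-29): x=6.0000 theta=6/29 (≈0.2069)
After 3 (propagate distance d=9): x=228/29 (≈7.8621) theta=6/29 (≈0.2069)
After 4 (thin lens f=19): x=228/29 (≈7.8621) theta=-6/29 (≈-0.2069)
z_focus = -x_out/theta_out = -(228/29)/(-6/29) = 38.0000
Rounded to 4 decimal places: z = 38.0000

Answer: 38.0000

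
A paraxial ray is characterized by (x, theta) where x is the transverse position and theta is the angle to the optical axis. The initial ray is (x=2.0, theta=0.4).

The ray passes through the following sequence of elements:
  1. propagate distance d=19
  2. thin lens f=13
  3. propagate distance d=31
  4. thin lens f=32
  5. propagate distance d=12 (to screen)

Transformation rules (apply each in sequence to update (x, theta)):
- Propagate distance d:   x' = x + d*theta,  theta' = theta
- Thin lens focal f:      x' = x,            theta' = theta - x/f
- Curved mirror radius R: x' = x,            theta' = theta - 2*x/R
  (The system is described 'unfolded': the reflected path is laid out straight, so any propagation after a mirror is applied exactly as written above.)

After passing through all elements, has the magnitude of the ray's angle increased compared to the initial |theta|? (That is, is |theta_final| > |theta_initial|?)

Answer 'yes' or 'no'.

Answer: no

Derivation:
Initial: x=2.0000 theta=0.4000
After 1 (propagate distance d=19): x=9.6000 theta=0.4000
After 2 (thin lens f=13): x=9.6000 theta=-22/65 (≈-0.3385)
After 3 (propagate distance d=31): x=-58/65 (≈-0.8923) theta=-22/65 (≈-0.3385)
After 4 (thin lens f=32): x=-58/65 (≈-0.8923) theta=-323/1040 (≈-0.3106)
After 5 (propagate distance d=12 (to screen)): x=-1201/260 (≈-4.6192) theta=-323/1040 (≈-0.3106)
|theta_initial|=0.4000 |theta_final|=323/1040 (≈0.3106) -> not increased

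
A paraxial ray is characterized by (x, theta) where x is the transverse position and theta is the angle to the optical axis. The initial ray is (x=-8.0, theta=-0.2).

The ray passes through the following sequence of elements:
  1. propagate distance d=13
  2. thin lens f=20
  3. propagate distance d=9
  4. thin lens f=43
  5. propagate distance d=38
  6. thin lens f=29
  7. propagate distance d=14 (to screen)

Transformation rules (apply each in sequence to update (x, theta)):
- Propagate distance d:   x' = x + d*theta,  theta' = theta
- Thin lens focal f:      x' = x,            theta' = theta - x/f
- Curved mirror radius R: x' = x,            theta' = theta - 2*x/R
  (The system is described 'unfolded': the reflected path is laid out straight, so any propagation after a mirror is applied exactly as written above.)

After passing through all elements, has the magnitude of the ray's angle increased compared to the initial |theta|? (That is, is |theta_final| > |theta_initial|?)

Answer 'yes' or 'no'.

Initial: x=-8.0000 theta=-0.2000
After 1 (propagate distance d=13): x=-10.6000 theta=-0.2000
After 2 (thin lens f=20): x=-10.6000 theta=0.3300
After 3 (propagate distance d=9): x=-7.6300 theta=0.3300
After 4 (thin lens f=43): x=-7.6300 theta=1091/2150 (≈0.5074)
After 5 (propagate distance d=38): x=50107/4300 (≈11.6528) theta=1091/2150 (≈0.5074)
After 6 (thin lens f=29): x=50107/4300 (≈11.6528) theta=13171/124700 (≈0.1056)
After 7 (propagate distance d=14 (to screen)): x=1637497/124700 (≈13.1315) theta=13171/124700 (≈0.1056)
|theta_initial|=0.2000 |theta_final|=13171/124700 (≈0.1056) -> not increased

Answer: no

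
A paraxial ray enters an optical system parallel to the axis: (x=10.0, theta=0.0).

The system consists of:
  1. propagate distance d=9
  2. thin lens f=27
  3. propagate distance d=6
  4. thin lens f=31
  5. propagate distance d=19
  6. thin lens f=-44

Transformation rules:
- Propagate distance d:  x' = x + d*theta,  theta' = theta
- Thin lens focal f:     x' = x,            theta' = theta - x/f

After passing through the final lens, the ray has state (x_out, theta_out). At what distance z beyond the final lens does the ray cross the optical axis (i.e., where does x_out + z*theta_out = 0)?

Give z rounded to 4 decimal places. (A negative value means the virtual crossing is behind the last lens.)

Initial: x=10.0000 theta=0.0000
After 1 (propagate distance d=9): x=10.0000 theta=0.0000
After 2 (thin lens f=27): x=10.0000 theta=-10/27 (≈-0.3704)
After 3 (propagate distance d=6): x=70/9 (≈7.7778) theta=-10/27 (≈-0.3704)
After 4 (thin lens f=31): x=70/9 (≈7.7778) theta=-520/837 (≈-0.6213)
After 5 (propagate distance d=19): x=-3370/837 (≈-4.0263) theta=-520/837 (≈-0.6213)
After 6 (thin lens f=-44): x=-3370/837 (≈-4.0263) theta=-4375/6138 (≈-0.7128)
z_focus = -x_out/theta_out = -(-3370/837)/(-4375/6138) = -14828/2625 ≈ -5.6488
Rounded to 4 decimal places: z = -5.6488

Answer: -5.6488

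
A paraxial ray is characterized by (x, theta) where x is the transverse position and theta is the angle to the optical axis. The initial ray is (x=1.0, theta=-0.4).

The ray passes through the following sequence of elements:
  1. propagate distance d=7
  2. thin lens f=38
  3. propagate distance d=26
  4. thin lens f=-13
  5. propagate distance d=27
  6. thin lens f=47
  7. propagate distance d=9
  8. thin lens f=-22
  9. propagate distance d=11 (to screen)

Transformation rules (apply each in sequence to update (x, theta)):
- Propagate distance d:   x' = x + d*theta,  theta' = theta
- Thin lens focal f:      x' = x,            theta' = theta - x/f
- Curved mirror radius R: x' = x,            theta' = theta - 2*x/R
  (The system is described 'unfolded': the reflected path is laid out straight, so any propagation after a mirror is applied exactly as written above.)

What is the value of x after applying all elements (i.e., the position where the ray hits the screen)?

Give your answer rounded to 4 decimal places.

Answer: -71.6601

Derivation:
Initial: x=1.0000 theta=-0.4000
After 1 (propagate distance d=7): x=-1.8000 theta=-0.4000
After 2 (thin lens f=38): x=-1.8000 theta=-67/190 (≈-0.3526)
After 3 (propagate distance d=26): x=-1042/95 (≈-10.9684) theta=-67/190 (≈-0.3526)
After 4 (thin lens f=-13): x=-1042/95 (≈-10.9684) theta=-591/494 (≈-1.1964)
After 5 (propagate distance d=27): x=-106877/2470 (≈-43.2700) theta=-591/494 (≈-1.1964)
After 6 (thin lens f=47): x=-106877/2470 (≈-43.2700) theta=-16004/58045 (≈-0.2757)
After 7 (propagate distance d=9): x=-5311291/116090 (≈-45.7515) theta=-16004/58045 (≈-0.2757)
After 8 (thin lens f=-22): x=-5311291/116090 (≈-45.7515) theta=-6015467/2553980 (≈-2.3553)
After 9 (propagate distance d=11 (to screen)): x=-16638049/232180 (≈-71.6601) theta=-6015467/2553980 (≈-2.3553)
Rounded to 4 decimal places: x = -71.6601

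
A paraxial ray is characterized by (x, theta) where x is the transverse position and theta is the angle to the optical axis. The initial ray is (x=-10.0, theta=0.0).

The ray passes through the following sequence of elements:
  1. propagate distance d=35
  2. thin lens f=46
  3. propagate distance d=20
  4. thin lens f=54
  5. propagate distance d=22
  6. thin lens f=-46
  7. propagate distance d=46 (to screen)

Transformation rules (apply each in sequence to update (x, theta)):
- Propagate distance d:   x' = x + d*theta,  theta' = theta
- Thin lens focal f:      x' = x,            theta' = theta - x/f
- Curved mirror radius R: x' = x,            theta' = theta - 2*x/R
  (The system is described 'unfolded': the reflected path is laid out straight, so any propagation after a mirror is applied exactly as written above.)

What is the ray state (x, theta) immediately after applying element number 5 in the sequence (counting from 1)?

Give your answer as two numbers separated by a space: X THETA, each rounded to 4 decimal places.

Initial: x=-10.0000 theta=0.0000
After 1 (propagate distance d=35): x=-10.0000 theta=0.0000
After 2 (thin lens f=46): x=-10.0000 theta=5/23 (≈0.2174)
After 3 (propagate distance d=20): x=-130/23 (≈-5.6522) theta=5/23 (≈0.2174)
After 4 (thin lens f=54): x=-130/23 (≈-5.6522) theta=200/621 (≈0.3221)
After 5 (propagate distance d=22): x=890/621 (≈1.4332) theta=200/621 (≈0.3221)
Rounded to 4 decimal places: x = 1.4332, theta = 0.3221

Answer: 1.4332 0.3221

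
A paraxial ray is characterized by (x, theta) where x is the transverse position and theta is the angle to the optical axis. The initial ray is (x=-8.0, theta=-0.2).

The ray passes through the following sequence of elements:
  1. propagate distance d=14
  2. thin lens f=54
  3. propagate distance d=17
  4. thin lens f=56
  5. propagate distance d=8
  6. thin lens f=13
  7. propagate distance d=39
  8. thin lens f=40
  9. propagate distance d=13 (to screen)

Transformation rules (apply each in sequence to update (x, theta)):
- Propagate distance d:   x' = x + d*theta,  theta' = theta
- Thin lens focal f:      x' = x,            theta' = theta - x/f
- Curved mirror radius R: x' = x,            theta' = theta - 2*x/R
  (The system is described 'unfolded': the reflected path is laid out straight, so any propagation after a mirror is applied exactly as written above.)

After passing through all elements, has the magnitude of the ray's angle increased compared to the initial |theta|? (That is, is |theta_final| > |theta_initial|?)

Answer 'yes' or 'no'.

Answer: yes

Derivation:
Initial: x=-8.0000 theta=-0.2000
After 1 (propagate distance d=14): x=-10.8000 theta=-0.2000
After 2 (thin lens f=54): x=-10.8000 theta=0.0000
After 3 (propagate distance d=17): x=-10.8000 theta=0.0000
After 4 (thin lens f=56): x=-10.8000 theta=27/140 (≈0.1929)
After 5 (propagate distance d=8): x=-324/35 (≈-9.2571) theta=27/140 (≈0.1929)
After 6 (thin lens f=13): x=-324/35 (≈-9.2571) theta=1647/1820 (≈0.9049)
After 7 (propagate distance d=39): x=729/28 (≈26.0357) theta=1647/1820 (≈0.9049)
After 8 (thin lens f=40): x=729/28 (≈26.0357) theta=3699/14560 (≈0.2541)
After 9 (propagate distance d=13 (to screen)): x=32859/1120 (≈29.3384) theta=3699/14560 (≈0.2541)
|theta_initial|=0.2000 |theta_final|=3699/14560 (≈0.2541) -> increased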